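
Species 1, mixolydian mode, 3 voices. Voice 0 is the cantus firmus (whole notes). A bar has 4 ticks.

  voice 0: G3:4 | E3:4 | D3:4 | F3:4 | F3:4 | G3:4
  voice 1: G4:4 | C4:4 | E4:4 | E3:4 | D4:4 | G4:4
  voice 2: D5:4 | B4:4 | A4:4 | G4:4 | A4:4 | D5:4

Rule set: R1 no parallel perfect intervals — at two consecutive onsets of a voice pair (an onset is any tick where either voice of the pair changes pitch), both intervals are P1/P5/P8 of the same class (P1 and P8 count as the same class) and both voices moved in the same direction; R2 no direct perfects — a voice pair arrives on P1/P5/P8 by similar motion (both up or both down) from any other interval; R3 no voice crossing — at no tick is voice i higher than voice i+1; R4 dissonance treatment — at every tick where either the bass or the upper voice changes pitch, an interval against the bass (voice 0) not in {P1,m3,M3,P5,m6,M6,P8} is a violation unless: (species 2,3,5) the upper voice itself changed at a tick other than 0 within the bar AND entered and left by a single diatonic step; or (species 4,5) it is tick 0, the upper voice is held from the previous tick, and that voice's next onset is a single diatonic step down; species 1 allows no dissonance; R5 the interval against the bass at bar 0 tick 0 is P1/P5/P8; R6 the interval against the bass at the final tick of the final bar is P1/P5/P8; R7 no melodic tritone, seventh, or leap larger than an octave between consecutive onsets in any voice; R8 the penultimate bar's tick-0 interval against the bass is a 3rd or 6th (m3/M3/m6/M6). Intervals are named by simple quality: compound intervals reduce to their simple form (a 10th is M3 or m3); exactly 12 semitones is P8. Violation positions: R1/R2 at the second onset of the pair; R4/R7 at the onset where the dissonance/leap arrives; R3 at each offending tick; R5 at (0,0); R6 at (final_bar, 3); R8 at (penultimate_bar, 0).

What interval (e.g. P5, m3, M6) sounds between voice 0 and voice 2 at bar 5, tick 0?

voice 0=G3 voice 2=D5 -> P5

P5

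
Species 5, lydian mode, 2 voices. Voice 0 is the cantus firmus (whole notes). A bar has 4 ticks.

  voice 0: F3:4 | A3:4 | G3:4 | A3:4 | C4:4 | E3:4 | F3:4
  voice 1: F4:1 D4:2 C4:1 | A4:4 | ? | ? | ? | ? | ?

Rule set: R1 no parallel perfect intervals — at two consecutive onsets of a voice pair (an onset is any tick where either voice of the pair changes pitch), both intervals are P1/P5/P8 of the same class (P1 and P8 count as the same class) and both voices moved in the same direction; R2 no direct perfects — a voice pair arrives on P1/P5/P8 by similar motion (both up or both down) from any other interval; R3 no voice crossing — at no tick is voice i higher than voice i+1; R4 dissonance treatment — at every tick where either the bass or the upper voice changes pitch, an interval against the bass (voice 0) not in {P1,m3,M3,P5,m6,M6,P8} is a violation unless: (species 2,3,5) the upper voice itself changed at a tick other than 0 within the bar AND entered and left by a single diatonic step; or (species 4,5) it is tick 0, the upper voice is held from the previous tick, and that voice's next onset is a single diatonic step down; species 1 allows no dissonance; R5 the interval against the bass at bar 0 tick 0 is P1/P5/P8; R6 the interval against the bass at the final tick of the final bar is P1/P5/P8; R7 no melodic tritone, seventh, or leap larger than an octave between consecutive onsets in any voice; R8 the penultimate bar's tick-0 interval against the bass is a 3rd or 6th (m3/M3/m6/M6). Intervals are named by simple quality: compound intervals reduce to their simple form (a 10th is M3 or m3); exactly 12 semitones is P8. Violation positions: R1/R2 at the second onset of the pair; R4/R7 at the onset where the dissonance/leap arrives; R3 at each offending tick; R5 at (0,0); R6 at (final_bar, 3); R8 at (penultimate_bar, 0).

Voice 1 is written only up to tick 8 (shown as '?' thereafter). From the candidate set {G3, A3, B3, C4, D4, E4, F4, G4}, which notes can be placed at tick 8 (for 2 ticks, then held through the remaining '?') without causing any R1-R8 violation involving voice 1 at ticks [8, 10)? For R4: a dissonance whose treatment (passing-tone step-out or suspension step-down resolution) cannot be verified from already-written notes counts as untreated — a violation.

G3: violates R1,R7
A3: violates R4
B3: violates R7
C4: violates R4
D4: violates R2
E4: legal
F4: violates R4
G4: violates R1

{E4}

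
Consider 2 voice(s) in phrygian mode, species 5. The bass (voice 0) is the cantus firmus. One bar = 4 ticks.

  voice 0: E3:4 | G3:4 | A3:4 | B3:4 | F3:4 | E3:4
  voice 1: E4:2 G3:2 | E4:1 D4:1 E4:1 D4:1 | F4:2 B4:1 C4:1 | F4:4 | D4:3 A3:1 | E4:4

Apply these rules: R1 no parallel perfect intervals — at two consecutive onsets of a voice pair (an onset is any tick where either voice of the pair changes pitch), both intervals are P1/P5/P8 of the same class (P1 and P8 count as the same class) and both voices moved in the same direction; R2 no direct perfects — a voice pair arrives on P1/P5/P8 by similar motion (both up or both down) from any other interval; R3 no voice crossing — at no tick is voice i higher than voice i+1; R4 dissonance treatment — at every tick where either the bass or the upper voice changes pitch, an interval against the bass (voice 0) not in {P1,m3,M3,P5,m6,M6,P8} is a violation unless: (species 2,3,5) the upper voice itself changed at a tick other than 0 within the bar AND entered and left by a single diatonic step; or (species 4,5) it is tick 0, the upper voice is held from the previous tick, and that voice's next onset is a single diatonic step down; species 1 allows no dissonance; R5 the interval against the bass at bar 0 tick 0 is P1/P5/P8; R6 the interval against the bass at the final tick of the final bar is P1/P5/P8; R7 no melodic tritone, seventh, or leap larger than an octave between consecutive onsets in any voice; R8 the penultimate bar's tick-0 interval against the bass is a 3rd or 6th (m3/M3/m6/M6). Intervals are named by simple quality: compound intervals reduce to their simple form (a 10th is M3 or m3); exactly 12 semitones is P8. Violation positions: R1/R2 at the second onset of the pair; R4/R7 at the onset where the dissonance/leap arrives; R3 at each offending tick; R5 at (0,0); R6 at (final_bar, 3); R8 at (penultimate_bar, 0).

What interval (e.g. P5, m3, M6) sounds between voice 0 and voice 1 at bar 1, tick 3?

P5

voice 0=G3 voice 1=D4 -> P5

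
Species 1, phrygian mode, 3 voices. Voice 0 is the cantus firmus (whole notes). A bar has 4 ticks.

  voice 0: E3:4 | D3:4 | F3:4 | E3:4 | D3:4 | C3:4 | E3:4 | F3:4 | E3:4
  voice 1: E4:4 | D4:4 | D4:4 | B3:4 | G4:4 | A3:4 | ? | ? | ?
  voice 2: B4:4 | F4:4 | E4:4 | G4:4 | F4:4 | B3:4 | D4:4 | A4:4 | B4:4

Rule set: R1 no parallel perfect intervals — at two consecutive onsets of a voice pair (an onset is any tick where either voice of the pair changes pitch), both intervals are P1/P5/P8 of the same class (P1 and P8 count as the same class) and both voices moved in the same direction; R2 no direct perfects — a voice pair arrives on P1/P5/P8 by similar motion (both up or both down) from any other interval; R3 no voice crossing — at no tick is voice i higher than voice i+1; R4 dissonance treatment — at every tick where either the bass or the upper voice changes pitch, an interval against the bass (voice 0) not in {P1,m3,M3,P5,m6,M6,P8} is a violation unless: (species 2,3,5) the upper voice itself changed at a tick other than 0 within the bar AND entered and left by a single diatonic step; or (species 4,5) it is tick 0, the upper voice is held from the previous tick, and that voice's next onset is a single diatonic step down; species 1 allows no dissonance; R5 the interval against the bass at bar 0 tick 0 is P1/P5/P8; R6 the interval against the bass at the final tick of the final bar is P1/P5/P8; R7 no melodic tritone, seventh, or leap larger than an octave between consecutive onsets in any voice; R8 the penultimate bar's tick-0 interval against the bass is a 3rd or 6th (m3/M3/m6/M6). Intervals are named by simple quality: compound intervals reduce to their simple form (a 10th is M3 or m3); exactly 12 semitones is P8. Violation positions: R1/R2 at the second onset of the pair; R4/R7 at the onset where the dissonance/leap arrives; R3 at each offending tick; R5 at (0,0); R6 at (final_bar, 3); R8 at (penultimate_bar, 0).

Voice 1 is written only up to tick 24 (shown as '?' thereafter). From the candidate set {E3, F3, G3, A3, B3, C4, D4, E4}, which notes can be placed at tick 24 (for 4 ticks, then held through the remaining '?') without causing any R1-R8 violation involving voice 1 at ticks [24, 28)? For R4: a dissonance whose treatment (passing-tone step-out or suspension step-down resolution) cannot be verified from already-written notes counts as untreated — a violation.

{C4, E3, G3}

E3: legal
F3: violates R4
G3: legal
A3: violates R4
B3: violates R2
C4: legal
D4: violates R2,R4
E4: violates R2,R3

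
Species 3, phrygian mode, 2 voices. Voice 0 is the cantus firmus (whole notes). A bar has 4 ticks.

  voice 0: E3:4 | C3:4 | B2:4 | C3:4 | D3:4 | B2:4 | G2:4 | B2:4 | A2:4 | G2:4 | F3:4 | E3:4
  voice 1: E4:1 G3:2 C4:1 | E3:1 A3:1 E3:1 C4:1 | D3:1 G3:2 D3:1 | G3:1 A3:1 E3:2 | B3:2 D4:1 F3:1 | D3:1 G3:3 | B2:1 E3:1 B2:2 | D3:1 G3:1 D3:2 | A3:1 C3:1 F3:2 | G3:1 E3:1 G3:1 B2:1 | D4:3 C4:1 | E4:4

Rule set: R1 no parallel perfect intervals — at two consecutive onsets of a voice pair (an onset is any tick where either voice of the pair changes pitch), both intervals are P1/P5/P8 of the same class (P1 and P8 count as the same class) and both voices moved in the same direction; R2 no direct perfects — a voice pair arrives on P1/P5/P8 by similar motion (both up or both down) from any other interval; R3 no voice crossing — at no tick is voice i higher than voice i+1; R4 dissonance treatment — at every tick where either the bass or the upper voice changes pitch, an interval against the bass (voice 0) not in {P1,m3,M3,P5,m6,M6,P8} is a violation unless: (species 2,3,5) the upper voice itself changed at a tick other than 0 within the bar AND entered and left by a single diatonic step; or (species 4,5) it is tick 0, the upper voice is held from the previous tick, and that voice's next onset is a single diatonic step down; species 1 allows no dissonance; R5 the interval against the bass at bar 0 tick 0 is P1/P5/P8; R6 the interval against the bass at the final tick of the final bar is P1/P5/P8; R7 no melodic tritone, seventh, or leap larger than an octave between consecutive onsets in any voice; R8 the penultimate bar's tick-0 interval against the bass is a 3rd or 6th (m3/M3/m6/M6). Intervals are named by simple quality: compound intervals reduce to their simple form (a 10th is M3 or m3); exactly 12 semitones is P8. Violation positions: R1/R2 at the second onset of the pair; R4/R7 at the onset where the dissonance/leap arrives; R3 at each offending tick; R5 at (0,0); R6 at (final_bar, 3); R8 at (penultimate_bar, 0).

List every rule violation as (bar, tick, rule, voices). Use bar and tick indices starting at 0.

(2, 0, R7, (1,))
(3, 0, R2, (0, 1))
(10, 0, R7, (0,))
(10, 0, R7, (1,))

bar 0: v0=E3 v1=E4 downbeat P8
bar 1: v0=C3 v1=E3 downbeat M3
bar 2: v0=B2 v1=D3 downbeat m3
bar 3: v0=C3 v1=G3 downbeat P5
bar 4: v0=D3 v1=B3 downbeat M6
bar 5: v0=B2 v1=D3 downbeat m3
bar 6: v0=G2 v1=B2 downbeat M3
bar 7: v0=B2 v1=D3 downbeat m3
bar 8: v0=A2 v1=A3 downbeat P8
bar 9: v0=G2 v1=G3 downbeat P8
bar 10: v0=F3 v1=D4 downbeat M6
bar 11: v0=E3 v1=E4 downbeat P8
  -> R7 @ bar 2 tick 0 v(1,): C4->D3 leap 10st
  -> R2 @ bar 3 tick 0 v(0, 1): B2/D3 m3 -> C3/G3 P5 similar
  -> R7 @ bar 10 tick 0 v(0,): G2->F3 leap 10st
  -> R7 @ bar 10 tick 0 v(1,): B2->D4 leap 15st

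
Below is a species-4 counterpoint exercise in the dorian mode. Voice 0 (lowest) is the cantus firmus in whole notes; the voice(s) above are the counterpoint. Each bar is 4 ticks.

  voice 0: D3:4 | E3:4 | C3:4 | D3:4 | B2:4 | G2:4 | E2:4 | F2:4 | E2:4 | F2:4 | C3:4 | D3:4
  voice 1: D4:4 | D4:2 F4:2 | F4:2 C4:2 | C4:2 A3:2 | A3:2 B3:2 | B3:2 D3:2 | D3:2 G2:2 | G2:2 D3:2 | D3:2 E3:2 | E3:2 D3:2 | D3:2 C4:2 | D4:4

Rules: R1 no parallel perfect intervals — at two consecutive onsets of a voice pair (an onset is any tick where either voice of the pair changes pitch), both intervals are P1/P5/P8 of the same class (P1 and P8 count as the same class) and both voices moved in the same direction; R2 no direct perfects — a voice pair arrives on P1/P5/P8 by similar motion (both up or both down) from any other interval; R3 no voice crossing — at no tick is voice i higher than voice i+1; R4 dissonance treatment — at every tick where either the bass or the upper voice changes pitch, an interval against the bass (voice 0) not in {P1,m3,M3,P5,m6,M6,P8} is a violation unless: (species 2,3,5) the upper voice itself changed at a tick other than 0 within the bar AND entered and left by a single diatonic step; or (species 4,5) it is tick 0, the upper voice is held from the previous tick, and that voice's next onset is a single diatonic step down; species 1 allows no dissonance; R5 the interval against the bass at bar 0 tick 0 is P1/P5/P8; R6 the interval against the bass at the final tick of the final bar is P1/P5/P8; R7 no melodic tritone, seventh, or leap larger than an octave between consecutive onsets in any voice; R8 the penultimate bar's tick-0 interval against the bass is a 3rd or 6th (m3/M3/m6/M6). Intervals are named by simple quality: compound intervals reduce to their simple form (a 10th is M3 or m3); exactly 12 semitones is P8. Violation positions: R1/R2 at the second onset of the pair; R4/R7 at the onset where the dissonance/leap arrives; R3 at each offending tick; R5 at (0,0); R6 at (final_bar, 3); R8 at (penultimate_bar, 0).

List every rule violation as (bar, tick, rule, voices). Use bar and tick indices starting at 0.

bar 0: v0=D3 v1=D4 downbeat P8
bar 1: v0=E3 v1=D4 downbeat m7
bar 2: v0=C3 v1=F4 downbeat P4
bar 3: v0=D3 v1=C4 downbeat m7
bar 4: v0=B2 v1=A3 downbeat m7
bar 5: v0=G2 v1=B3 downbeat M3
bar 6: v0=E2 v1=D3 downbeat m7
bar 7: v0=F2 v1=G2 downbeat M2
bar 8: v0=E2 v1=D3 downbeat m7
bar 9: v0=F2 v1=E3 downbeat M7
bar 10: v0=C3 v1=D3 downbeat M2
bar 11: v0=D3 v1=D4 downbeat P8
  -> R4 @ bar 1 tick 0 v(0, 1): E3/D4 m7 untreated
  -> R4 @ bar 1 tick 2 v(0, 1): E3/F4 m2 untreated
  -> R4 @ bar 2 tick 0 v(0, 1): C3/F4 P4 untreated
  -> R4 @ bar 3 tick 0 v(0, 1): D3/C4 m7 untreated
  -> R4 @ bar 4 tick 0 v(0, 1): B2/A3 m7 untreated
  -> R4 @ bar 6 tick 0 v(0, 1): E2/D3 m7 untreated
  -> R4 @ bar 7 tick 0 v(0, 1): F2/G2 M2 untreated
  -> R4 @ bar 8 tick 0 v(0, 1): E2/D3 m7 untreated
  -> R4 @ bar 10 tick 0 v(0, 1): C3/D3 M2 untreated
  -> R8 @ bar 10 tick 0 v(0, 1): penult M2 not 3rd/6th
  -> R7 @ bar 10 tick 2 v(1,): D3->C4 leap 10st
  -> R1 @ bar 11 tick 0 v(0, 1): C3/C4 P8 -> D3/D4 P8 similar

(1, 0, R4, (0, 1))
(1, 2, R4, (0, 1))
(2, 0, R4, (0, 1))
(3, 0, R4, (0, 1))
(4, 0, R4, (0, 1))
(6, 0, R4, (0, 1))
(7, 0, R4, (0, 1))
(8, 0, R4, (0, 1))
(10, 0, R4, (0, 1))
(10, 0, R8, (0, 1))
(10, 2, R7, (1,))
(11, 0, R1, (0, 1))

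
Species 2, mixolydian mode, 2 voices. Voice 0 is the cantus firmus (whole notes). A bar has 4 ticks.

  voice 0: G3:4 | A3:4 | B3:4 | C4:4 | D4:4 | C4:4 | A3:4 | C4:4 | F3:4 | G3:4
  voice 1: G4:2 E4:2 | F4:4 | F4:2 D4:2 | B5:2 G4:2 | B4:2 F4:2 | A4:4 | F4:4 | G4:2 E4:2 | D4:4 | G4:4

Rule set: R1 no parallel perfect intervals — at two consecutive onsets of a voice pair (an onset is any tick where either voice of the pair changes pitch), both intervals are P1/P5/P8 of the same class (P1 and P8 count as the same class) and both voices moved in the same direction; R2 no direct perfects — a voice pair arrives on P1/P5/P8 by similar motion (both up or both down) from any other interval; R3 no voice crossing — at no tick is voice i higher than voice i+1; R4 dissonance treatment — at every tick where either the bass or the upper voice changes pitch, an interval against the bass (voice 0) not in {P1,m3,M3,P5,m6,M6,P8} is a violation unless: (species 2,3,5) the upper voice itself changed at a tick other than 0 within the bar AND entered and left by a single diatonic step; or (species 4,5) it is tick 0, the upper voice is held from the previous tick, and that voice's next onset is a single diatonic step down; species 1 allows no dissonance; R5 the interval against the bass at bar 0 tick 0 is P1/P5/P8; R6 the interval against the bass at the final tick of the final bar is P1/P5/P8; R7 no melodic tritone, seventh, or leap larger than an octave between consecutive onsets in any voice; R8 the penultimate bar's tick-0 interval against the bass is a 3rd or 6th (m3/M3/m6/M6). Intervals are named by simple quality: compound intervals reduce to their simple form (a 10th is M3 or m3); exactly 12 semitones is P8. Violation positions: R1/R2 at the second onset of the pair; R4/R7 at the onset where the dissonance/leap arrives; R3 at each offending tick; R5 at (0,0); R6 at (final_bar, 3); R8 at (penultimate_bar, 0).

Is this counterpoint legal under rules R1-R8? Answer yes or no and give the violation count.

bar 0: v0=G3 v1=G4 (P8)
bar 1: v0=A3 v1=F4 (m6)
bar 2: v0=B3 v1=F4 (TT)
bar 3: v0=C4 v1=B5 (M7)
bar 4: v0=D4 v1=B4 (M6)
bar 5: v0=C4 v1=A4 (M6)
bar 6: v0=A3 v1=F4 (m6)
bar 7: v0=C4 v1=G4 (P5)
bar 8: v0=F3 v1=D4 (M6)
bar 9: v0=G3 v1=G4 (P8)
  R4 @ bar2.0: B3/F4 TT untreated
  R4 @ bar3.0: C4/B5 M7 untreated
  R7 @ bar3.0: D4->B5 leap 21st
  R7 @ bar3.2: B5->G4 leap 16st
  R7 @ bar4.2: B4->F4 leap 6st
  R2 @ bar7.0: A3/F4 m6 -> C4/G4 P5 similar
  R2 @ bar9.0: F3/D4 M6 -> G3/G4 P8 similar

No (7 violations)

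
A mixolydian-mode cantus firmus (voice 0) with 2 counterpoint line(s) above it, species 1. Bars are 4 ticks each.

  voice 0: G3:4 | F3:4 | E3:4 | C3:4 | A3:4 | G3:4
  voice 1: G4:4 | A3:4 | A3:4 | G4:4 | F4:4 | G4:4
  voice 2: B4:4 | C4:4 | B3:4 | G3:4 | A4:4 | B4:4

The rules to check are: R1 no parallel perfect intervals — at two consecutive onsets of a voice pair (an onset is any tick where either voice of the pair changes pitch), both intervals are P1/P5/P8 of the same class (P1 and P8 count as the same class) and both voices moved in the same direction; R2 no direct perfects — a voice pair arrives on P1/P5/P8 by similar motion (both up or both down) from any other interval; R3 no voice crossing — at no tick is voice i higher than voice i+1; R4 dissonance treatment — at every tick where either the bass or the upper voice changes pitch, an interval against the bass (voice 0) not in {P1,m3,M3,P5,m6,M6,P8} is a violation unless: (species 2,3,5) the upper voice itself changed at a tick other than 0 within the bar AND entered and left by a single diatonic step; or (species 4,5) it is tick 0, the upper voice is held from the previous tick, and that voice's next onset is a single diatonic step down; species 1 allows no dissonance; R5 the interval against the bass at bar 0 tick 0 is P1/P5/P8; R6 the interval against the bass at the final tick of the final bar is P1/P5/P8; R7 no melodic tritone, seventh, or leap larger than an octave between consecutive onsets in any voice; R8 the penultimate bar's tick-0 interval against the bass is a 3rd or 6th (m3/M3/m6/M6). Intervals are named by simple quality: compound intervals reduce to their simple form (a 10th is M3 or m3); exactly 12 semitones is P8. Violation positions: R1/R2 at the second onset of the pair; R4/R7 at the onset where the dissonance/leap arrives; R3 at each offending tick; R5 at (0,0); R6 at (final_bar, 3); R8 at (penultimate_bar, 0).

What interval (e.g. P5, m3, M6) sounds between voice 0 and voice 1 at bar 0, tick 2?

P8

voice 0=G3 voice 1=G4 -> P8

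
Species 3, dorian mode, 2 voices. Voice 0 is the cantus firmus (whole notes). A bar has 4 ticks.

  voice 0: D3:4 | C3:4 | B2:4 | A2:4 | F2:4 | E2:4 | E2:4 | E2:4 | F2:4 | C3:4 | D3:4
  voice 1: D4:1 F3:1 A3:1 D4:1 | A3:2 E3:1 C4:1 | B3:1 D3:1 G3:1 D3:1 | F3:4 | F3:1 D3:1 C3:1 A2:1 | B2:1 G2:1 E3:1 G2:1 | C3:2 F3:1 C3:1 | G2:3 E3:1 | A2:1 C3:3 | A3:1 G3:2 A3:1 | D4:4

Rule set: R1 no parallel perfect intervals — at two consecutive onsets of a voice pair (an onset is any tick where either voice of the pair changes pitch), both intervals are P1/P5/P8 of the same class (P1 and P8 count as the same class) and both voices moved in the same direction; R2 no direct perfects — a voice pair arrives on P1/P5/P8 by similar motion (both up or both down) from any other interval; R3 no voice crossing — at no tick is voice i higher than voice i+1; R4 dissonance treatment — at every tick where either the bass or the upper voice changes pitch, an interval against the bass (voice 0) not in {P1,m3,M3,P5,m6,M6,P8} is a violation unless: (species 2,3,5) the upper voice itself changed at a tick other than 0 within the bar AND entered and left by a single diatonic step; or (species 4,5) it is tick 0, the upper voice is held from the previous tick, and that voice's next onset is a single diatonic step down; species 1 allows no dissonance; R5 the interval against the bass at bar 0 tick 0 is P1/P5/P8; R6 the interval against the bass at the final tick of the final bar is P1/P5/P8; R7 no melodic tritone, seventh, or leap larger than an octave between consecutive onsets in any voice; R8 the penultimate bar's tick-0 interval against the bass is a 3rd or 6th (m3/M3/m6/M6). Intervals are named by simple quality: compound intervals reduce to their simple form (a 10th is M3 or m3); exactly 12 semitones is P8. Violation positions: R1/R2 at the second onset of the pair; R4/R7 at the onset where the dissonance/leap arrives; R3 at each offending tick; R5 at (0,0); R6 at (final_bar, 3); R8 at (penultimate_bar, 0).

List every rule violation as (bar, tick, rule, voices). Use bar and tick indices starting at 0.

bar 0: v0=D3 v1=D4 downbeat P8
bar 1: v0=C3 v1=A3 downbeat M6
bar 2: v0=B2 v1=B3 downbeat P8
bar 3: v0=A2 v1=F3 downbeat m6
bar 4: v0=F2 v1=F3 downbeat P8
bar 5: v0=E2 v1=B2 downbeat P5
bar 6: v0=E2 v1=C3 downbeat m6
bar 7: v0=E2 v1=G2 downbeat m3
bar 8: v0=F2 v1=A2 downbeat M3
bar 9: v0=C3 v1=A3 downbeat M6
bar 10: v0=D3 v1=D4 downbeat P8
  -> R1 @ bar 2 tick 0 v(0, 1): C3/C4 P8 -> B2/B3 P8 similar
  -> R4 @ bar 6 tick 2 v(0, 1): E2/F3 m2 untreated
  -> R2 @ bar 10 tick 0 v(0, 1): C3/A3 M6 -> D3/D4 P8 similar

(2, 0, R1, (0, 1))
(6, 2, R4, (0, 1))
(10, 0, R2, (0, 1))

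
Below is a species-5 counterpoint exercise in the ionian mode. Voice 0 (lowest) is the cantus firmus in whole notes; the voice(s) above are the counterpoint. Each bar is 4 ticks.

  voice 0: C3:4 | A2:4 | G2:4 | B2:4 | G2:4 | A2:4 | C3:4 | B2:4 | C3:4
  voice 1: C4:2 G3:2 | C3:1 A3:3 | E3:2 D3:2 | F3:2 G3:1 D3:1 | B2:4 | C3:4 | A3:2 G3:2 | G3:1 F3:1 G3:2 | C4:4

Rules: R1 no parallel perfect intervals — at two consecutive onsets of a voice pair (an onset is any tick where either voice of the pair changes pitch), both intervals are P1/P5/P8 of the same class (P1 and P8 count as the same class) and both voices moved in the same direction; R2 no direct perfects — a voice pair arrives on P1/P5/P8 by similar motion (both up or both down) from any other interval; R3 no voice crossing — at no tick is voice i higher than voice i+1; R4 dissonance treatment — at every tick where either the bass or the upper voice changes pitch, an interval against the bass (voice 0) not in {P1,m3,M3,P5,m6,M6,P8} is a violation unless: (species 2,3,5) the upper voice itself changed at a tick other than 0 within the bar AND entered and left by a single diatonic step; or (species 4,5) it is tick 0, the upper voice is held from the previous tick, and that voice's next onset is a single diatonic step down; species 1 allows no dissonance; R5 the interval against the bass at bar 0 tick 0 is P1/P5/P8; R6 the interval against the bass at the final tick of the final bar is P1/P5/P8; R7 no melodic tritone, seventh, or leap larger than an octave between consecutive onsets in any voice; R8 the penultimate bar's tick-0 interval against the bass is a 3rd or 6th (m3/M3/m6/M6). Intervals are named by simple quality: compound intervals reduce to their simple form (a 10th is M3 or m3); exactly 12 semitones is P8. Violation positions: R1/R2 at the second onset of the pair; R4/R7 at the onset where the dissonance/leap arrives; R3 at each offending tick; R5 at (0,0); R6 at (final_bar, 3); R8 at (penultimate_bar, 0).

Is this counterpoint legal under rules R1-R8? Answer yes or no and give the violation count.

No (2 violations)

bar 0: v0=C3 v1=C4 (P8)
bar 1: v0=A2 v1=C3 (m3)
bar 2: v0=G2 v1=E3 (M6)
bar 3: v0=B2 v1=F3 (TT)
bar 4: v0=G2 v1=B2 (M3)
bar 5: v0=A2 v1=C3 (m3)
bar 6: v0=C3 v1=A3 (M6)
bar 7: v0=B2 v1=G3 (m6)
bar 8: v0=C3 v1=C4 (P8)
  R4 @ bar3.0: B2/F3 TT untreated
  R2 @ bar8.0: B2/G3 m6 -> C3/C4 P8 similar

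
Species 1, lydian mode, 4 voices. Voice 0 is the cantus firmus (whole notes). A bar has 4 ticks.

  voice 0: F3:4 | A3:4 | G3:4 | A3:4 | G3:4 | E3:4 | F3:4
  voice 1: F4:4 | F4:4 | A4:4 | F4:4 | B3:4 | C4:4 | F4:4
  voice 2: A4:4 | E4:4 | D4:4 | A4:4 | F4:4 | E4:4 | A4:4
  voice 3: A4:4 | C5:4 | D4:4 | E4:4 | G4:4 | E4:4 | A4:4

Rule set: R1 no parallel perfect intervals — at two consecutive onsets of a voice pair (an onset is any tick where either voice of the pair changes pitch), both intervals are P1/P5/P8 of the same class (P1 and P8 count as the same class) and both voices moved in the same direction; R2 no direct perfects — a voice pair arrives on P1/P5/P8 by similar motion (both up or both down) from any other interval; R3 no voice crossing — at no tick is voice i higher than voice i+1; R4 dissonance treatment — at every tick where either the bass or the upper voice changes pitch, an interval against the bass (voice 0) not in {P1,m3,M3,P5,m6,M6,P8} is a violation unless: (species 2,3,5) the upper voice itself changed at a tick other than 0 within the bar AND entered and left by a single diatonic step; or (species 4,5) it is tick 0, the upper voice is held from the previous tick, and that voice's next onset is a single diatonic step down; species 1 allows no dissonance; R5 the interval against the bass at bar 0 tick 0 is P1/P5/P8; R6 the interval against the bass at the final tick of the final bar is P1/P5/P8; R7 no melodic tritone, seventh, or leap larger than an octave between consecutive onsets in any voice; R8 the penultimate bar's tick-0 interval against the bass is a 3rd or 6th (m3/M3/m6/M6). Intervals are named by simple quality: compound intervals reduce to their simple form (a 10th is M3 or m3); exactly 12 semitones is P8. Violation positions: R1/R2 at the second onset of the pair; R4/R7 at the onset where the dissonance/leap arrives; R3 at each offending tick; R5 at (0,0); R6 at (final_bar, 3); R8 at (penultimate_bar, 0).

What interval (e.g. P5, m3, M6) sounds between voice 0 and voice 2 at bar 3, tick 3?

P8

voice 0=A3 voice 2=A4 -> P8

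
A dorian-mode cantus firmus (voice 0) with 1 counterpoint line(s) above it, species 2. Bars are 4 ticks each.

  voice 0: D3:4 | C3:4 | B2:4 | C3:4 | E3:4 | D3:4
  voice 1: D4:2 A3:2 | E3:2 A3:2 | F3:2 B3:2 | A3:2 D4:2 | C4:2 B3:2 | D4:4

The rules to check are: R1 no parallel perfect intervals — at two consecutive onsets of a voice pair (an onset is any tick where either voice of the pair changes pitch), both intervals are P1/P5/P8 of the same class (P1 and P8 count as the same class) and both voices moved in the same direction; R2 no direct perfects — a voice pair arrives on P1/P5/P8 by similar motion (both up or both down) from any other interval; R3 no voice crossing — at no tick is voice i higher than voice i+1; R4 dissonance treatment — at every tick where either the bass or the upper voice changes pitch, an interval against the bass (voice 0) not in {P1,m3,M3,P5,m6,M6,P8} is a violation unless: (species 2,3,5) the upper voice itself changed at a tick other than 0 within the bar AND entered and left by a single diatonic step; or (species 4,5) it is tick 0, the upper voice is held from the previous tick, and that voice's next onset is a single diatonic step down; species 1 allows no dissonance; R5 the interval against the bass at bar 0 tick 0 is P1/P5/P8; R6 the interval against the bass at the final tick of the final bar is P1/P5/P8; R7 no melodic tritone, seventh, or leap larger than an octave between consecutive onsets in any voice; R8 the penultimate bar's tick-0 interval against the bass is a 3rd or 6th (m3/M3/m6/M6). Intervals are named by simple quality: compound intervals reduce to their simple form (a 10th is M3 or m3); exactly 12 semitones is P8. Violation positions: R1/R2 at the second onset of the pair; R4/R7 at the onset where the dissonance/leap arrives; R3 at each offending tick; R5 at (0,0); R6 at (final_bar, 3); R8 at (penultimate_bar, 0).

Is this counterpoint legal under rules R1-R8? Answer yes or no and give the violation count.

No (3 violations)

bar 0: v0=D3 v1=D4 (P8)
bar 1: v0=C3 v1=E3 (M3)
bar 2: v0=B2 v1=F3 (TT)
bar 3: v0=C3 v1=A3 (M6)
bar 4: v0=E3 v1=C4 (m6)
bar 5: v0=D3 v1=D4 (P8)
  R4 @ bar2.0: B2/F3 TT untreated
  R7 @ bar2.2: F3->B3 leap 6st
  R4 @ bar3.2: C3/D4 M2 untreated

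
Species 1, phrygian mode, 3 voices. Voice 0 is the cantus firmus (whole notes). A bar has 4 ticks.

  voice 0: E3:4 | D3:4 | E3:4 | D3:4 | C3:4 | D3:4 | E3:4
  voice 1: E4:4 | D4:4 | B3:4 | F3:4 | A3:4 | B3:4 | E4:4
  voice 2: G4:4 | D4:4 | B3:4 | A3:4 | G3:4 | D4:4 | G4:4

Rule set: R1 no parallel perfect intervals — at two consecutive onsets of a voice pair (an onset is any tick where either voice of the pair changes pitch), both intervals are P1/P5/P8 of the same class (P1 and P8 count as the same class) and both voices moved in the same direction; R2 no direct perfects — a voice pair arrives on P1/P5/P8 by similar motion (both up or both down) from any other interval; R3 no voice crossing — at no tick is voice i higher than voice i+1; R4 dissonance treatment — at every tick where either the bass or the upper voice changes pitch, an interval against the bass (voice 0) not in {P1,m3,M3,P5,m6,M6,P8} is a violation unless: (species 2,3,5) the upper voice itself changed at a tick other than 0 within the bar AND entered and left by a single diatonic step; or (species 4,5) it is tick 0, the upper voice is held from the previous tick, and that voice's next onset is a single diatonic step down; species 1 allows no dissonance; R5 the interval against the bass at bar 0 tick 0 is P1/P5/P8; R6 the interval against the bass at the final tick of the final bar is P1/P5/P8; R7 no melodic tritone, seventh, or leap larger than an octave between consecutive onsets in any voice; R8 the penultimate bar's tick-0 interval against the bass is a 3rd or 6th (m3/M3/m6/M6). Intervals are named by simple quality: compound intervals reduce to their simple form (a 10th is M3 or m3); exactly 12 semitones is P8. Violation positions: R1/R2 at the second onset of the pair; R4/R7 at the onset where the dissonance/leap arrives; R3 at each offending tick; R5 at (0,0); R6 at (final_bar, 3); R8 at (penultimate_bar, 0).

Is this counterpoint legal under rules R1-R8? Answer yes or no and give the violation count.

bar 0: v0=E3 v1=E4 v2=G4 (m3)
bar 1: v0=D3 v1=D4 v2=D4 (P8)
bar 2: v0=E3 v1=B3 v2=B3 (P5)
bar 3: v0=D3 v1=F3 v2=A3 (P5)
bar 4: v0=C3 v1=A3 v2=G3 (P5)
bar 5: v0=D3 v1=B3 v2=D4 (P8)
bar 6: v0=E3 v1=E4 v2=G4 (m3)
  R5 @ bar0.0: opens on m3
  R1 @ bar1.0: E3/E4 P8 -> D3/D4 P8 similar
  R2 @ bar1.0: E3/G4 m3 -> D3/D4 P8 similar
  R2 @ bar1.0: E4/G4 m3 -> D4/D4 P1 similar
  R1 @ bar2.0: D4/D4 P1 -> B3/B3 P1 similar
  R1 @ bar3.0: E3/B3 P5 -> D3/A3 P5 similar
  R7 @ bar3.0: B3->F3 leap 6st
  R1 @ bar4.0: D3/A3 P5 -> C3/G3 P5 similar
  R3 @ bar4.0: A3 above G3
  R3 @ bar4.1: A3 above G3
  R3 @ bar4.2: A3 above G3
  R3 @ bar4.3: A3 above G3
  R2 @ bar5.0: C3/G3 P5 -> D3/D4 P8 similar
  R8 @ bar5.0: penult P8 not 3rd/6th
  R2 @ bar6.0: D3/B3 M6 -> E3/E4 P8 similar
  R6 @ bar6.3: closes on m3

No (16 violations)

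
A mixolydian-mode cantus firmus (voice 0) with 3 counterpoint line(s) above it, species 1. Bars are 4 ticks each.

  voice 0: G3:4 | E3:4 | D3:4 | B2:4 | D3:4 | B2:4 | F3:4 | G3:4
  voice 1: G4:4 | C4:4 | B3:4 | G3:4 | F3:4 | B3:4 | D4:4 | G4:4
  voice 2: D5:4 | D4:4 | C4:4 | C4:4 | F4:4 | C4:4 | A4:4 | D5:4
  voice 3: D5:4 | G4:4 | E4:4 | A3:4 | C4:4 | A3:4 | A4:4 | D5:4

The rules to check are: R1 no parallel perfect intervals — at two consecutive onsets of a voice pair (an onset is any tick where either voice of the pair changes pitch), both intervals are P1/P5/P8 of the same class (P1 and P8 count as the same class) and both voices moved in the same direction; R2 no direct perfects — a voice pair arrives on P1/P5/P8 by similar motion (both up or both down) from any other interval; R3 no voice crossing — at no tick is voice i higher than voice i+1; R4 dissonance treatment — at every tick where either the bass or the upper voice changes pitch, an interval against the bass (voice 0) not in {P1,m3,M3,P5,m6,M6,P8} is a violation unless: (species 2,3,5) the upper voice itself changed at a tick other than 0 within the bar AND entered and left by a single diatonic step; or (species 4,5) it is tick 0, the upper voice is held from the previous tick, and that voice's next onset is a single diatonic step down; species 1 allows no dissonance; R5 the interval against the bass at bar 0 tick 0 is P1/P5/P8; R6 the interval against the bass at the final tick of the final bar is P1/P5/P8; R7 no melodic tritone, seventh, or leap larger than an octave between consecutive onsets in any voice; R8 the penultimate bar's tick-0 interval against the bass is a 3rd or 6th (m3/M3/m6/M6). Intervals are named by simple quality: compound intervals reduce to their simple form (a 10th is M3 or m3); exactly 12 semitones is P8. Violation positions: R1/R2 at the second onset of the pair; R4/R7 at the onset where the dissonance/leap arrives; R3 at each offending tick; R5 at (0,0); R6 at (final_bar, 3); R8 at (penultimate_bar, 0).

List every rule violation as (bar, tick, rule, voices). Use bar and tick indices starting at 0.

(1, 0, R1, (1, 3))
(1, 0, R4, (0, 2))
(2, 0, R4, (0, 2))
(2, 0, R4, (0, 3))
(3, 0, R3, (2, 3))
(3, 0, R4, (0, 2))
(3, 0, R4, (0, 3))
(3, 1, R3, (2, 3))
(3, 2, R3, (2, 3))
(3, 3, R3, (2, 3))
(4, 0, R3, (2, 3))
(4, 0, R4, (0, 3))
(4, 1, R3, (2, 3))
(4, 2, R3, (2, 3))
(4, 3, R3, (2, 3))
(5, 0, R3, (2, 3))
(5, 0, R4, (0, 2))
(5, 0, R4, (0, 3))
(5, 0, R7, (1,))
(5, 1, R3, (2, 3))
(5, 2, R3, (2, 3))
(5, 3, R3, (2, 3))
(6, 0, R2, (1, 2))
(6, 0, R2, (1, 3))
(6, 0, R2, (2, 3))
(6, 0, R7, (0,))
(7, 0, R1, (1, 2))
(7, 0, R1, (1, 3))
(7, 0, R1, (2, 3))
(7, 0, R2, (0, 1))
(7, 0, R2, (0, 2))
(7, 0, R2, (0, 3))

bar 0: v0=G3 v1=G4 v2=D5 v3=D5 downbeat P5
bar 1: v0=E3 v1=C4 v2=D4 v3=G4 downbeat m3
bar 2: v0=D3 v1=B3 v2=C4 v3=E4 downbeat M2
bar 3: v0=B2 v1=G3 v2=C4 v3=A3 downbeat m7
bar 4: v0=D3 v1=F3 v2=F4 v3=C4 downbeat m7
bar 5: v0=B2 v1=B3 v2=C4 v3=A3 downbeat m7
bar 6: v0=F3 v1=D4 v2=A4 v3=A4 downbeat M3
bar 7: v0=G3 v1=G4 v2=D5 v3=D5 downbeat P5
  -> R1 @ bar 1 tick 0 v(1, 3): G4/D5 P5 -> C4/G4 P5 similar
  -> R4 @ bar 1 tick 0 v(0, 2): E3/D4 m7 untreated
  -> R4 @ bar 2 tick 0 v(0, 2): D3/C4 m7 untreated
  -> R4 @ bar 2 tick 0 v(0, 3): D3/E4 M2 untreated
  -> R3 @ bar 3 tick 0 v(2, 3): C4 above A3
  -> R4 @ bar 3 tick 0 v(0, 2): B2/C4 m2 untreated
  -> R4 @ bar 3 tick 0 v(0, 3): B2/A3 m7 untreated
  -> R3 @ bar 3 tick 1 v(2, 3): C4 above A3
  -> R3 @ bar 3 tick 2 v(2, 3): C4 above A3
  -> R3 @ bar 3 tick 3 v(2, 3): C4 above A3
  -> R3 @ bar 4 tick 0 v(2, 3): F4 above C4
  -> R4 @ bar 4 tick 0 v(0, 3): D3/C4 m7 untreated
  -> R3 @ bar 4 tick 1 v(2, 3): F4 above C4
  -> R3 @ bar 4 tick 2 v(2, 3): F4 above C4
  -> R3 @ bar 4 tick 3 v(2, 3): F4 above C4
  -> R3 @ bar 5 tick 0 v(2, 3): C4 above A3
  -> R4 @ bar 5 tick 0 v(0, 2): B2/C4 m2 untreated
  -> R4 @ bar 5 tick 0 v(0, 3): B2/A3 m7 untreated
  -> R7 @ bar 5 tick 0 v(1,): F3->B3 leap 6st
  -> R3 @ bar 5 tick 1 v(2, 3): C4 above A3
  -> R3 @ bar 5 tick 2 v(2, 3): C4 above A3
  -> R3 @ bar 5 tick 3 v(2, 3): C4 above A3
  -> R2 @ bar 6 tick 0 v(1, 2): B3/C4 m2 -> D4/A4 P5 similar
  -> R2 @ bar 6 tick 0 v(1, 3): B3/A3 M2 -> D4/A4 P5 similar
  -> R2 @ bar 6 tick 0 v(2, 3): C4/A3 m3 -> A4/A4 P1 similar
  -> R7 @ bar 6 tick 0 v(0,): B2->F3 leap 6st
  -> R1 @ bar 7 tick 0 v(1, 2): D4/A4 P5 -> G4/D5 P5 similar
  -> R1 @ bar 7 tick 0 v(1, 3): D4/A4 P5 -> G4/D5 P5 similar
  -> R1 @ bar 7 tick 0 v(2, 3): A4/A4 P1 -> D5/D5 P1 similar
  -> R2 @ bar 7 tick 0 v(0, 1): F3/D4 M6 -> G3/G4 P8 similar
  -> R2 @ bar 7 tick 0 v(0, 2): F3/A4 M3 -> G3/D5 P5 similar
  -> R2 @ bar 7 tick 0 v(0, 3): F3/A4 M3 -> G3/D5 P5 similar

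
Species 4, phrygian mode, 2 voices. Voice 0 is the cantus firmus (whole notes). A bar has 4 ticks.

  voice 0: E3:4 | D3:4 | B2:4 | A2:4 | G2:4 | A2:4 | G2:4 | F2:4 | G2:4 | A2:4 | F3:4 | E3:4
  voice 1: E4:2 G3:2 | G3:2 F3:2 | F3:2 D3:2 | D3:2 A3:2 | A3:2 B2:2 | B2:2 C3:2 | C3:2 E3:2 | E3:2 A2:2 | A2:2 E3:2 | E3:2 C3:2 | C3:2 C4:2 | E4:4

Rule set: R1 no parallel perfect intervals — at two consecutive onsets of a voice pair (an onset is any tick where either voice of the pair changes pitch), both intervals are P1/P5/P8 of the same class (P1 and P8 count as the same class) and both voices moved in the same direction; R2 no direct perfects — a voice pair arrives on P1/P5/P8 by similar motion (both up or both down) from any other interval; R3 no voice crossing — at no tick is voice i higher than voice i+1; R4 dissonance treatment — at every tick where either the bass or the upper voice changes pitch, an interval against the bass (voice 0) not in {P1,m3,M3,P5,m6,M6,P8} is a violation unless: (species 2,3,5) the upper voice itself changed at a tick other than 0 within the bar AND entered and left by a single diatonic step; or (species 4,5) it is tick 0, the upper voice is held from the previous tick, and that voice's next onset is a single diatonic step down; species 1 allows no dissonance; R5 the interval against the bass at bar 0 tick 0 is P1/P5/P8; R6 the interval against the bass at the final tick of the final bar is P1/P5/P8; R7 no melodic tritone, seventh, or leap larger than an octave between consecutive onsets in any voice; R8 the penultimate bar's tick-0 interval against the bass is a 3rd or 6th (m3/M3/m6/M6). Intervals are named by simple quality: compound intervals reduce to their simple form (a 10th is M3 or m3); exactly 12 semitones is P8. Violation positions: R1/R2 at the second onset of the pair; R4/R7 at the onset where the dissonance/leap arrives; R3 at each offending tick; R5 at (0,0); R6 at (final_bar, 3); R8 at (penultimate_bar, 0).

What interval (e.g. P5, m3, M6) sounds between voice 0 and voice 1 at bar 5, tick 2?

voice 0=A2 voice 1=C3 -> m3

m3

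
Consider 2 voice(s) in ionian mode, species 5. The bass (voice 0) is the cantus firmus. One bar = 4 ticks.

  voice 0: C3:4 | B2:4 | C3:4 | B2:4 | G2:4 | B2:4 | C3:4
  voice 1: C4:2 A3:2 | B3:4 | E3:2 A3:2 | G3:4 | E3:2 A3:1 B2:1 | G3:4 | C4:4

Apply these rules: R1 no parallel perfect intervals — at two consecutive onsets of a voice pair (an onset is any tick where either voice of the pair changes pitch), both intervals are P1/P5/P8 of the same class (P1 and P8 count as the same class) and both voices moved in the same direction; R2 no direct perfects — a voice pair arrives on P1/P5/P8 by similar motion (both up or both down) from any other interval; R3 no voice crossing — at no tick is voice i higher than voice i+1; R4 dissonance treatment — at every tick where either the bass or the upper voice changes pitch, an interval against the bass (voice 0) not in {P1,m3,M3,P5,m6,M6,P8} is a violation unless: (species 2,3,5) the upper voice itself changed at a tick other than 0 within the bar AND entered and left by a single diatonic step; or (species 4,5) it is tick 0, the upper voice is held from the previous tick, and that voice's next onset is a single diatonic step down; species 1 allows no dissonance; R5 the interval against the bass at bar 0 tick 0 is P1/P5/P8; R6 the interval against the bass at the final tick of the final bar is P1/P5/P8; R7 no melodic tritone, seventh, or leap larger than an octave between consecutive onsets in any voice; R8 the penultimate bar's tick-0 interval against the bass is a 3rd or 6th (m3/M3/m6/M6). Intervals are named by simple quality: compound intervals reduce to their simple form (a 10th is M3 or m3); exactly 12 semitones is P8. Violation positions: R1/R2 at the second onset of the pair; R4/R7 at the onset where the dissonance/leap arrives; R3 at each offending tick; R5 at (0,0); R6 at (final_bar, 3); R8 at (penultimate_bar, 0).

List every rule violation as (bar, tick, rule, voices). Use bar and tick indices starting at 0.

(4, 2, R4, (0, 1))
(4, 3, R7, (1,))
(6, 0, R2, (0, 1))

bar 0: v0=C3 v1=C4 downbeat P8
bar 1: v0=B2 v1=B3 downbeat P8
bar 2: v0=C3 v1=E3 downbeat M3
bar 3: v0=B2 v1=G3 downbeat m6
bar 4: v0=G2 v1=E3 downbeat M6
bar 5: v0=B2 v1=G3 downbeat m6
bar 6: v0=C3 v1=C4 downbeat P8
  -> R4 @ bar 4 tick 2 v(0, 1): G2/A3 M2 untreated
  -> R7 @ bar 4 tick 3 v(1,): A3->B2 leap 10st
  -> R2 @ bar 6 tick 0 v(0, 1): B2/G3 m6 -> C3/C4 P8 similar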